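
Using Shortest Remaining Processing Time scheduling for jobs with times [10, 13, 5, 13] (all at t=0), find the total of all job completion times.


Since all jobs arrive at t=0, SRPT equals SPT ordering.
SPT order: [5, 10, 13, 13]
Completion times:
  Job 1: p=5, C=5
  Job 2: p=10, C=15
  Job 3: p=13, C=28
  Job 4: p=13, C=41
Total completion time = 5 + 15 + 28 + 41 = 89

89


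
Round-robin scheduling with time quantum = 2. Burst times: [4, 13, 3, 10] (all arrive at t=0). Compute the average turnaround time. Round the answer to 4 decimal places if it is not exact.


Time quantum = 2
Execution trace:
  J1 runs 2 units, time = 2
  J2 runs 2 units, time = 4
  J3 runs 2 units, time = 6
  J4 runs 2 units, time = 8
  J1 runs 2 units, time = 10
  J2 runs 2 units, time = 12
  J3 runs 1 units, time = 13
  J4 runs 2 units, time = 15
  J2 runs 2 units, time = 17
  J4 runs 2 units, time = 19
  J2 runs 2 units, time = 21
  J4 runs 2 units, time = 23
  J2 runs 2 units, time = 25
  J4 runs 2 units, time = 27
  J2 runs 2 units, time = 29
  J2 runs 1 units, time = 30
Finish times: [10, 30, 13, 27]
Average turnaround = 80/4 = 20.0

20.0


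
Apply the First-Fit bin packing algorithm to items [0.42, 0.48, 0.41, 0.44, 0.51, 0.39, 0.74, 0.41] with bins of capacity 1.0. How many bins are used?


Place items sequentially using First-Fit:
  Item 0.42 -> new Bin 1
  Item 0.48 -> Bin 1 (now 0.9)
  Item 0.41 -> new Bin 2
  Item 0.44 -> Bin 2 (now 0.85)
  Item 0.51 -> new Bin 3
  Item 0.39 -> Bin 3 (now 0.9)
  Item 0.74 -> new Bin 4
  Item 0.41 -> new Bin 5
Total bins used = 5

5


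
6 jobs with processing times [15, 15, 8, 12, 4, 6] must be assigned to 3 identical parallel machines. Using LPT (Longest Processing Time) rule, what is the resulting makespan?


Sort jobs in decreasing order (LPT): [15, 15, 12, 8, 6, 4]
Assign each job to the least loaded machine:
  Machine 1: jobs [15, 6], load = 21
  Machine 2: jobs [15, 4], load = 19
  Machine 3: jobs [12, 8], load = 20
Makespan = max load = 21

21


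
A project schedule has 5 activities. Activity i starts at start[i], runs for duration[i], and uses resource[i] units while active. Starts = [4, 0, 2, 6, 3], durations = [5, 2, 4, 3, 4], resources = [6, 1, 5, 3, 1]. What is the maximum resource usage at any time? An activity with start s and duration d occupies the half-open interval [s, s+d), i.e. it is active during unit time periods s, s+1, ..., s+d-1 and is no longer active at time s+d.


Each activity i is active on [start_i, start_i + duration_i).
Compute total resource usage per time slot:
  t=0: active resources = [1], total = 1
  t=1: active resources = [1], total = 1
  t=2: active resources = [5], total = 5
  t=3: active resources = [5, 1], total = 6
  t=4: active resources = [6, 5, 1], total = 12
  t=5: active resources = [6, 5, 1], total = 12
  t=6: active resources = [6, 3, 1], total = 10
  t=7: active resources = [6, 3], total = 9
  t=8: active resources = [6, 3], total = 9
Peak resource demand = 12

12


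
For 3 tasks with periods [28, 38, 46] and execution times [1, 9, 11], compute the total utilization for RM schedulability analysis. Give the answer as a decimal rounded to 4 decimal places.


Compute individual utilizations (exact fractions):
  Task 1: C/T = 1/28 (approx. 0.0357)
  Task 2: C/T = 9/38 (approx. 0.2368)
  Task 3: C/T = 11/46 (approx. 0.2391)
Total utilization U = 1/28 + 9/38 + 11/46 = 6261/12236
Rounded to 4 decimal places: U = 0.5117
RM (Liu & Layland) bound for 3 tasks = 0.779763; compare with U = 6261/12236 (approx. 0.511687)
U <= bound, so schedulable by RM sufficient condition.

0.5117


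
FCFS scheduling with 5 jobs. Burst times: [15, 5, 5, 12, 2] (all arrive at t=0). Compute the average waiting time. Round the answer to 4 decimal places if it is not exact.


FCFS order (as given): [15, 5, 5, 12, 2]
Waiting times:
  Job 1: wait = 0
  Job 2: wait = 15
  Job 3: wait = 20
  Job 4: wait = 25
  Job 5: wait = 37
Sum of waiting times = 97
Average waiting time = 97/5 = 19.4

19.4


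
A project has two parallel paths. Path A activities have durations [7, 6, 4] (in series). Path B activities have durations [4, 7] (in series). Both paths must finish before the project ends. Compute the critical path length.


Path A total = 7 + 6 + 4 = 17
Path B total = 4 + 7 = 11
Critical path = longest path = max(17, 11) = 17

17


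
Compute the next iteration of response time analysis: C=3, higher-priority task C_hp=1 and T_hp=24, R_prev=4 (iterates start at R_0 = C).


R_next = C + ceil(R_prev / T_hp) * C_hp
ceil(4 / 24) = ceil(0.1667) = 1
Interference = 1 * 1 = 1
R_next = 3 + 1 = 4
R_next = R_prev, so the iteration has converged (response time = 4).

4


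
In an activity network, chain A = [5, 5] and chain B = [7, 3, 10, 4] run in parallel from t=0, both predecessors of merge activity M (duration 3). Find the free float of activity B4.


ES(B4) = sum of predecessors on chain B = 20
EF(B4) = ES + duration = 20 + 4 = 24
Successor of B4 is M. ES(M) = max(sum(A), sum(B)) = max(10, 24) = 24
Free float = ES(successor) - EF(current) = 24 - 24 = 0

0


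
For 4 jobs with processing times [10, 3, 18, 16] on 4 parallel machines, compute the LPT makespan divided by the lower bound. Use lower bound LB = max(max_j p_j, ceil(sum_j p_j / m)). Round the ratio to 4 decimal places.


LPT order: [18, 16, 10, 3]
Machine loads after assignment: [18, 16, 10, 3]
LPT makespan = 18
Lower bound = max(max_job, ceil(total/4)) = max(18, 12) = 18
Ratio = 18 / 18 = 1.0

1.0


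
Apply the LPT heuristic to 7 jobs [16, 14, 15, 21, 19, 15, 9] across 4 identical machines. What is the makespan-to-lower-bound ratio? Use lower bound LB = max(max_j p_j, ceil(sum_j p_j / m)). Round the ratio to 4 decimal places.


LPT order: [21, 19, 16, 15, 15, 14, 9]
Machine loads after assignment: [21, 28, 30, 30]
LPT makespan = 30
Lower bound = max(max_job, ceil(total/4)) = max(21, 28) = 28
Ratio = 30 / 28 = 1.0714

1.0714


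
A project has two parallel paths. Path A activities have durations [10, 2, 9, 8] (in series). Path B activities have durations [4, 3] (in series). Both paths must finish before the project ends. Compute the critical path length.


Path A total = 10 + 2 + 9 + 8 = 29
Path B total = 4 + 3 = 7
Critical path = longest path = max(29, 7) = 29

29


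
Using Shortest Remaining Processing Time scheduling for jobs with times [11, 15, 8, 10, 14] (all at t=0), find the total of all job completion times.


Since all jobs arrive at t=0, SRPT equals SPT ordering.
SPT order: [8, 10, 11, 14, 15]
Completion times:
  Job 1: p=8, C=8
  Job 2: p=10, C=18
  Job 3: p=11, C=29
  Job 4: p=14, C=43
  Job 5: p=15, C=58
Total completion time = 8 + 18 + 29 + 43 + 58 = 156

156


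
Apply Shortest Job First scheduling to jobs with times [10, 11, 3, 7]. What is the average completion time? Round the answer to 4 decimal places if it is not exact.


SJF order (ascending): [3, 7, 10, 11]
Completion times:
  Job 1: burst=3, C=3
  Job 2: burst=7, C=10
  Job 3: burst=10, C=20
  Job 4: burst=11, C=31
Average completion = 64/4 = 16.0

16.0


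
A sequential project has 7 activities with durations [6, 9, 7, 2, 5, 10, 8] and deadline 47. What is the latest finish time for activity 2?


LF(activity 2) = deadline - sum of successor durations
Successors: activities 3 through 7 with durations [7, 2, 5, 10, 8]
Sum of successor durations = 32
LF = 47 - 32 = 15

15


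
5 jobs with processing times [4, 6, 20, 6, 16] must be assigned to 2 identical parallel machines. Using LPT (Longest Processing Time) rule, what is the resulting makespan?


Sort jobs in decreasing order (LPT): [20, 16, 6, 6, 4]
Assign each job to the least loaded machine:
  Machine 1: jobs [20, 6], load = 26
  Machine 2: jobs [16, 6, 4], load = 26
Makespan = max load = 26

26


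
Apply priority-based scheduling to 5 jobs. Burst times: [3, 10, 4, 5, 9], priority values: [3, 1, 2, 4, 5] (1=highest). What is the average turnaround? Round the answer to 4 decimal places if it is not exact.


Sort by priority (ascending = highest first):
Order: [(1, 10), (2, 4), (3, 3), (4, 5), (5, 9)]
Completion times:
  Priority 1, burst=10, C=10
  Priority 2, burst=4, C=14
  Priority 3, burst=3, C=17
  Priority 4, burst=5, C=22
  Priority 5, burst=9, C=31
Average turnaround = 94/5 = 18.8

18.8


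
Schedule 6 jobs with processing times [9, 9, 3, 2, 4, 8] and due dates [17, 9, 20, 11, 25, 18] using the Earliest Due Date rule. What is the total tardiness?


Sort by due date (EDD order): [(9, 9), (2, 11), (9, 17), (8, 18), (3, 20), (4, 25)]
Compute completion times and tardiness:
  Job 1: p=9, d=9, C=9, tardiness=max(0,9-9)=0
  Job 2: p=2, d=11, C=11, tardiness=max(0,11-11)=0
  Job 3: p=9, d=17, C=20, tardiness=max(0,20-17)=3
  Job 4: p=8, d=18, C=28, tardiness=max(0,28-18)=10
  Job 5: p=3, d=20, C=31, tardiness=max(0,31-20)=11
  Job 6: p=4, d=25, C=35, tardiness=max(0,35-25)=10
Total tardiness = 34

34


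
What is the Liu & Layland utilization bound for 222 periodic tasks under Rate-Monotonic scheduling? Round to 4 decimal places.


Compute 2^(1/222) = 1.0031271640
Subtract 1: 1.0031271640 - 1 = 0.0031271640
Multiply by n: 222 * 0.0031271640 = 0.6942304080
Round to 4 dp: 0.6942

0.6942


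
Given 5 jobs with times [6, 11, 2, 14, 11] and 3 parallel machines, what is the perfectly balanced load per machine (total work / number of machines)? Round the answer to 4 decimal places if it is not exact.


Total processing time = 6 + 11 + 2 + 14 + 11 = 44
Number of machines = 3
Ideal balanced load = 44 / 3 = 14.6667

14.6667


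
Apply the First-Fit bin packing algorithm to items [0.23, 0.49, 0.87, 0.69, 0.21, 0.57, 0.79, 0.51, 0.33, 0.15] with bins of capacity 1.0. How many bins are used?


Place items sequentially using First-Fit:
  Item 0.23 -> new Bin 1
  Item 0.49 -> Bin 1 (now 0.72)
  Item 0.87 -> new Bin 2
  Item 0.69 -> new Bin 3
  Item 0.21 -> Bin 1 (now 0.93)
  Item 0.57 -> new Bin 4
  Item 0.79 -> new Bin 5
  Item 0.51 -> new Bin 6
  Item 0.33 -> Bin 4 (now 0.9)
  Item 0.15 -> Bin 3 (now 0.84)
Total bins used = 6

6


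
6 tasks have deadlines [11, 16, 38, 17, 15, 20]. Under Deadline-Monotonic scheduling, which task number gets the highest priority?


Sort tasks by relative deadline (ascending):
  Task 1: deadline = 11
  Task 5: deadline = 15
  Task 2: deadline = 16
  Task 4: deadline = 17
  Task 6: deadline = 20
  Task 3: deadline = 38
Priority order (highest first): [1, 5, 2, 4, 6, 3]
Highest priority task = 1

1


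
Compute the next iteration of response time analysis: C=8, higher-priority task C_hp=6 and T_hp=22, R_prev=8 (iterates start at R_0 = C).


R_next = C + ceil(R_prev / T_hp) * C_hp
ceil(8 / 22) = ceil(0.3636) = 1
Interference = 1 * 6 = 6
R_next = 8 + 6 = 14

14


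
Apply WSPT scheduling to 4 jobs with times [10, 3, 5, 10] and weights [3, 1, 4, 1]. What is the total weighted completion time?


Compute p/w ratios and sort ascending (WSPT): [(5, 4), (3, 1), (10, 3), (10, 1)]
Compute weighted completion times:
  Job (p=5,w=4): C=5, w*C=4*5=20
  Job (p=3,w=1): C=8, w*C=1*8=8
  Job (p=10,w=3): C=18, w*C=3*18=54
  Job (p=10,w=1): C=28, w*C=1*28=28
Total weighted completion time = 110

110


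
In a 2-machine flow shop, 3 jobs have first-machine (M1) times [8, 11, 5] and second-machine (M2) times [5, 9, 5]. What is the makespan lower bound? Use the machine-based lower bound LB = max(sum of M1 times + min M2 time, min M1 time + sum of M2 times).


LB1 = sum(M1 times) + min(M2 times) = 24 + 5 = 29
LB2 = min(M1 times) + sum(M2 times) = 5 + 19 = 24
Lower bound = max(LB1, LB2) = max(29, 24) = 29

29


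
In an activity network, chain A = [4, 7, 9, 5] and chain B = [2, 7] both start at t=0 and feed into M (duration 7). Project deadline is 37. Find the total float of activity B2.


Forward pass: ES(B2) = sum of predecessors on chain B = 2
EF = ES + duration = 2 + 7 = 9
Backward pass: LF(M) = deadline = 37; LS(M) = 37 - 7 = 30
LF(B2) = LS(M) - sum(successors on chain B) = 30 - 0 = 30
LS = LF - duration = 30 - 7 = 23
Total float = LS - ES = 23 - 2 = 21

21


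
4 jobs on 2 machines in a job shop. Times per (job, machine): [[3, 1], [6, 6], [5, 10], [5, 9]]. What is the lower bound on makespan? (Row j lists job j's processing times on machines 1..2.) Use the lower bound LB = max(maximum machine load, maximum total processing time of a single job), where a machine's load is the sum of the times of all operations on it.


Machine loads:
  Machine 1: 3 + 6 + 5 + 5 = 19
  Machine 2: 1 + 6 + 10 + 9 = 26
Max machine load = 26
Job totals:
  Job 1: 4
  Job 2: 12
  Job 3: 15
  Job 4: 14
Max job total = 15
Lower bound = max(26, 15) = 26

26


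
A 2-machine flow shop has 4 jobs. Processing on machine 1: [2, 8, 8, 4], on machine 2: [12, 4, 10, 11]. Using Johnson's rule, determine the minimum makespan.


Apply Johnson's rule:
  Group 1 (a <= b): [(1, 2, 12), (4, 4, 11), (3, 8, 10)]
  Group 2 (a > b): [(2, 8, 4)]
Optimal job order: [1, 4, 3, 2]
Schedule:
  Job 1: M1 done at 2, M2 done at 14
  Job 4: M1 done at 6, M2 done at 25
  Job 3: M1 done at 14, M2 done at 35
  Job 2: M1 done at 22, M2 done at 39
Makespan = 39

39


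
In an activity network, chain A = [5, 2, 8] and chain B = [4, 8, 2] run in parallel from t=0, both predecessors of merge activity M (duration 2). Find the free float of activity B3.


ES(B3) = sum of predecessors on chain B = 12
EF(B3) = ES + duration = 12 + 2 = 14
Successor of B3 is M. ES(M) = max(sum(A), sum(B)) = max(15, 14) = 15
Free float = ES(successor) - EF(current) = 15 - 14 = 1

1


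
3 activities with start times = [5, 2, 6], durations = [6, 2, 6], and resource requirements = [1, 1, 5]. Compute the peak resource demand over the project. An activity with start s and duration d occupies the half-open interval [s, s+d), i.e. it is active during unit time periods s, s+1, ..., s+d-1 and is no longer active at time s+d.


Each activity i is active on [start_i, start_i + duration_i).
Compute total resource usage per time slot:
  t=0: active resources = [], total = 0
  t=1: active resources = [], total = 0
  t=2: active resources = [1], total = 1
  t=3: active resources = [1], total = 1
  t=4: active resources = [], total = 0
  t=5: active resources = [1], total = 1
  t=6: active resources = [1, 5], total = 6
  t=7: active resources = [1, 5], total = 6
  t=8: active resources = [1, 5], total = 6
  t=9: active resources = [1, 5], total = 6
  t=10: active resources = [1, 5], total = 6
  t=11: active resources = [5], total = 5
Peak resource demand = 6

6


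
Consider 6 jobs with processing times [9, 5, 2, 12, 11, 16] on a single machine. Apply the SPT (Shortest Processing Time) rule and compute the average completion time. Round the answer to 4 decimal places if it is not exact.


Sort jobs by processing time (SPT order): [2, 5, 9, 11, 12, 16]
Compute completion times sequentially:
  Job 1: processing = 2, completes at 2
  Job 2: processing = 5, completes at 7
  Job 3: processing = 9, completes at 16
  Job 4: processing = 11, completes at 27
  Job 5: processing = 12, completes at 39
  Job 6: processing = 16, completes at 55
Sum of completion times = 146
Average completion time = 146/6 = 24.3333

24.3333


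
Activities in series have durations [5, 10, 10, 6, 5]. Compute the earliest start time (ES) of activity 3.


Activity 3 starts after activities 1 through 2 complete.
Predecessor durations: [5, 10]
ES = 5 + 10 = 15

15


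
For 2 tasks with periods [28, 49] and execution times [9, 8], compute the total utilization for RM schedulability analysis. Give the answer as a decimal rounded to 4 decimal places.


Compute individual utilizations (exact fractions):
  Task 1: C/T = 9/28 (approx. 0.3214)
  Task 2: C/T = 8/49 (approx. 0.1633)
Total utilization U = 9/28 + 8/49 = 95/196
Rounded to 4 decimal places: U = 0.4847
RM (Liu & Layland) bound for 2 tasks = 0.828427; compare with U = 95/196 (approx. 0.484694)
U <= bound, so schedulable by RM sufficient condition.

0.4847


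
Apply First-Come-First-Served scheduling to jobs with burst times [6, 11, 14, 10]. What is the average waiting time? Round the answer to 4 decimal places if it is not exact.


FCFS order (as given): [6, 11, 14, 10]
Waiting times:
  Job 1: wait = 0
  Job 2: wait = 6
  Job 3: wait = 17
  Job 4: wait = 31
Sum of waiting times = 54
Average waiting time = 54/4 = 13.5

13.5


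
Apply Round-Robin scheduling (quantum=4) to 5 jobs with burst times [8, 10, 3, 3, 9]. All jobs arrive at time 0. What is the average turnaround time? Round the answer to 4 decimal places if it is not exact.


Time quantum = 4
Execution trace:
  J1 runs 4 units, time = 4
  J2 runs 4 units, time = 8
  J3 runs 3 units, time = 11
  J4 runs 3 units, time = 14
  J5 runs 4 units, time = 18
  J1 runs 4 units, time = 22
  J2 runs 4 units, time = 26
  J5 runs 4 units, time = 30
  J2 runs 2 units, time = 32
  J5 runs 1 units, time = 33
Finish times: [22, 32, 11, 14, 33]
Average turnaround = 112/5 = 22.4

22.4


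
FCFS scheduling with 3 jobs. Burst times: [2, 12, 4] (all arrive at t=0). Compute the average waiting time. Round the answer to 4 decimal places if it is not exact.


FCFS order (as given): [2, 12, 4]
Waiting times:
  Job 1: wait = 0
  Job 2: wait = 2
  Job 3: wait = 14
Sum of waiting times = 16
Average waiting time = 16/3 = 5.3333

5.3333


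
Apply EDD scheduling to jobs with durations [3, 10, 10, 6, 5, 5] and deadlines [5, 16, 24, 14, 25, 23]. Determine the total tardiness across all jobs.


Sort by due date (EDD order): [(3, 5), (6, 14), (10, 16), (5, 23), (10, 24), (5, 25)]
Compute completion times and tardiness:
  Job 1: p=3, d=5, C=3, tardiness=max(0,3-5)=0
  Job 2: p=6, d=14, C=9, tardiness=max(0,9-14)=0
  Job 3: p=10, d=16, C=19, tardiness=max(0,19-16)=3
  Job 4: p=5, d=23, C=24, tardiness=max(0,24-23)=1
  Job 5: p=10, d=24, C=34, tardiness=max(0,34-24)=10
  Job 6: p=5, d=25, C=39, tardiness=max(0,39-25)=14
Total tardiness = 28

28


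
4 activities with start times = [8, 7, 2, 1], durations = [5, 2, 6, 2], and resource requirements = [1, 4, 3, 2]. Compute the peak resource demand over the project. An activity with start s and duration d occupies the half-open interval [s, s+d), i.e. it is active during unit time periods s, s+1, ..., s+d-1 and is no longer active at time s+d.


Each activity i is active on [start_i, start_i + duration_i).
Compute total resource usage per time slot:
  t=0: active resources = [], total = 0
  t=1: active resources = [2], total = 2
  t=2: active resources = [3, 2], total = 5
  t=3: active resources = [3], total = 3
  t=4: active resources = [3], total = 3
  t=5: active resources = [3], total = 3
  t=6: active resources = [3], total = 3
  t=7: active resources = [4, 3], total = 7
  t=8: active resources = [1, 4], total = 5
  t=9: active resources = [1], total = 1
  t=10: active resources = [1], total = 1
  t=11: active resources = [1], total = 1
  t=12: active resources = [1], total = 1
Peak resource demand = 7

7


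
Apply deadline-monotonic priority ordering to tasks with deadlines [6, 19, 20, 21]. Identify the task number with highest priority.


Sort tasks by relative deadline (ascending):
  Task 1: deadline = 6
  Task 2: deadline = 19
  Task 3: deadline = 20
  Task 4: deadline = 21
Priority order (highest first): [1, 2, 3, 4]
Highest priority task = 1

1


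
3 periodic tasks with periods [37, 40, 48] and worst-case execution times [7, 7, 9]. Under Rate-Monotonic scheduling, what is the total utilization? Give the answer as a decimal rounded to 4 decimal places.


Compute individual utilizations (exact fractions):
  Task 1: C/T = 7/37 (approx. 0.1892)
  Task 2: C/T = 7/40 (approx. 0.175)
  Task 3: C/T = 9/48 = 3/16 (approx. 0.1875)
Total utilization U = 7/37 + 7/40 + 3/16 = 1633/2960
Rounded to 4 decimal places: U = 0.5517
RM (Liu & Layland) bound for 3 tasks = 0.779763; compare with U = 1633/2960 (approx. 0.551689)
U <= bound, so schedulable by RM sufficient condition.

0.5517


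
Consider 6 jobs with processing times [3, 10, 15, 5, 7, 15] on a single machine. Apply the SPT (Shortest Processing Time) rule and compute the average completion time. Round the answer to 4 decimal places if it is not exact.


Sort jobs by processing time (SPT order): [3, 5, 7, 10, 15, 15]
Compute completion times sequentially:
  Job 1: processing = 3, completes at 3
  Job 2: processing = 5, completes at 8
  Job 3: processing = 7, completes at 15
  Job 4: processing = 10, completes at 25
  Job 5: processing = 15, completes at 40
  Job 6: processing = 15, completes at 55
Sum of completion times = 146
Average completion time = 146/6 = 24.3333

24.3333


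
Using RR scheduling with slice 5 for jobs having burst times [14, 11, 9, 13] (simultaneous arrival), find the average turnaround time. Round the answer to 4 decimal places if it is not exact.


Time quantum = 5
Execution trace:
  J1 runs 5 units, time = 5
  J2 runs 5 units, time = 10
  J3 runs 5 units, time = 15
  J4 runs 5 units, time = 20
  J1 runs 5 units, time = 25
  J2 runs 5 units, time = 30
  J3 runs 4 units, time = 34
  J4 runs 5 units, time = 39
  J1 runs 4 units, time = 43
  J2 runs 1 units, time = 44
  J4 runs 3 units, time = 47
Finish times: [43, 44, 34, 47]
Average turnaround = 168/4 = 42.0

42.0


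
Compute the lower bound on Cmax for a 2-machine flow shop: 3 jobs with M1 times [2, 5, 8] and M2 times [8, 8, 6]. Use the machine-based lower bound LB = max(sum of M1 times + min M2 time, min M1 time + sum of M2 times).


LB1 = sum(M1 times) + min(M2 times) = 15 + 6 = 21
LB2 = min(M1 times) + sum(M2 times) = 2 + 22 = 24
Lower bound = max(LB1, LB2) = max(21, 24) = 24

24


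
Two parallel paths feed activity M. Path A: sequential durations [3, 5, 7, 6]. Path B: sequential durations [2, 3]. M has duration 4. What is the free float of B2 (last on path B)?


ES(B2) = sum of predecessors on chain B = 2
EF(B2) = ES + duration = 2 + 3 = 5
Successor of B2 is M. ES(M) = max(sum(A), sum(B)) = max(21, 5) = 21
Free float = ES(successor) - EF(current) = 21 - 5 = 16

16


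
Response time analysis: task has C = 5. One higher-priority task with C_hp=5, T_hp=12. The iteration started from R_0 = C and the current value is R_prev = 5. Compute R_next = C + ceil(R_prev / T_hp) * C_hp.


R_next = C + ceil(R_prev / T_hp) * C_hp
ceil(5 / 12) = ceil(0.4167) = 1
Interference = 1 * 5 = 5
R_next = 5 + 5 = 10

10


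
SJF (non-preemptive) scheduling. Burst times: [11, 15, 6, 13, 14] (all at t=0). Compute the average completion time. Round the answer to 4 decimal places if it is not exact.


SJF order (ascending): [6, 11, 13, 14, 15]
Completion times:
  Job 1: burst=6, C=6
  Job 2: burst=11, C=17
  Job 3: burst=13, C=30
  Job 4: burst=14, C=44
  Job 5: burst=15, C=59
Average completion = 156/5 = 31.2

31.2


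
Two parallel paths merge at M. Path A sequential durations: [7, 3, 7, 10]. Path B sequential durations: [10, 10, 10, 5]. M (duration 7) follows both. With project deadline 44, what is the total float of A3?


Forward pass: ES(A3) = sum of predecessors on chain A = 10
EF = ES + duration = 10 + 7 = 17
Backward pass: LF(M) = deadline = 44; LS(M) = 44 - 7 = 37
LF(A3) = LS(M) - sum(successors on chain A) = 37 - 10 = 27
LS = LF - duration = 27 - 7 = 20
Total float = LS - ES = 20 - 10 = 10

10


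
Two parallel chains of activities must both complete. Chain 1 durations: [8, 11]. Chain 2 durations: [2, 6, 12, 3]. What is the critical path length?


Path A total = 8 + 11 = 19
Path B total = 2 + 6 + 12 + 3 = 23
Critical path = longest path = max(19, 23) = 23

23


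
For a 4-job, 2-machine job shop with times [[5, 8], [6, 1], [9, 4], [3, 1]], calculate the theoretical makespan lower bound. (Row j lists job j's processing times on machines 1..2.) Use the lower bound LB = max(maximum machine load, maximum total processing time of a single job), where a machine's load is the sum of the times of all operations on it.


Machine loads:
  Machine 1: 5 + 6 + 9 + 3 = 23
  Machine 2: 8 + 1 + 4 + 1 = 14
Max machine load = 23
Job totals:
  Job 1: 13
  Job 2: 7
  Job 3: 13
  Job 4: 4
Max job total = 13
Lower bound = max(23, 13) = 23

23


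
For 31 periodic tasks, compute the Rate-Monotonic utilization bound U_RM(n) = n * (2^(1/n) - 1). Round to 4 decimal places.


Compute 2^(1/31) = 1.0226114356
Subtract 1: 1.0226114356 - 1 = 0.0226114356
Multiply by n: 31 * 0.0226114356 = 0.7009545036
Round to 4 dp: 0.7010

0.7010


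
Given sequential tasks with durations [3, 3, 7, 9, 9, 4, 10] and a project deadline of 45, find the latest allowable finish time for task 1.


LF(activity 1) = deadline - sum of successor durations
Successors: activities 2 through 7 with durations [3, 7, 9, 9, 4, 10]
Sum of successor durations = 42
LF = 45 - 42 = 3

3


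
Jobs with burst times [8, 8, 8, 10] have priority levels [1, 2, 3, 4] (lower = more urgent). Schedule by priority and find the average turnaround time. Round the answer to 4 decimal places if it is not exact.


Sort by priority (ascending = highest first):
Order: [(1, 8), (2, 8), (3, 8), (4, 10)]
Completion times:
  Priority 1, burst=8, C=8
  Priority 2, burst=8, C=16
  Priority 3, burst=8, C=24
  Priority 4, burst=10, C=34
Average turnaround = 82/4 = 20.5

20.5


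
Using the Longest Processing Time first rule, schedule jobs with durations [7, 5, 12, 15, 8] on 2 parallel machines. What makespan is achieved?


Sort jobs in decreasing order (LPT): [15, 12, 8, 7, 5]
Assign each job to the least loaded machine:
  Machine 1: jobs [15, 7], load = 22
  Machine 2: jobs [12, 8, 5], load = 25
Makespan = max load = 25

25


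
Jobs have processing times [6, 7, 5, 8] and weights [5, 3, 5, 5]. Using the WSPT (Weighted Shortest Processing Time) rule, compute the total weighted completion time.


Compute p/w ratios and sort ascending (WSPT): [(5, 5), (6, 5), (8, 5), (7, 3)]
Compute weighted completion times:
  Job (p=5,w=5): C=5, w*C=5*5=25
  Job (p=6,w=5): C=11, w*C=5*11=55
  Job (p=8,w=5): C=19, w*C=5*19=95
  Job (p=7,w=3): C=26, w*C=3*26=78
Total weighted completion time = 253

253


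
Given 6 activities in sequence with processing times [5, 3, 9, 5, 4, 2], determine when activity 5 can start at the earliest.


Activity 5 starts after activities 1 through 4 complete.
Predecessor durations: [5, 3, 9, 5]
ES = 5 + 3 + 9 + 5 = 22

22


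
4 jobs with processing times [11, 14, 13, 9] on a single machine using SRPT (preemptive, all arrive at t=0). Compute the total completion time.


Since all jobs arrive at t=0, SRPT equals SPT ordering.
SPT order: [9, 11, 13, 14]
Completion times:
  Job 1: p=9, C=9
  Job 2: p=11, C=20
  Job 3: p=13, C=33
  Job 4: p=14, C=47
Total completion time = 9 + 20 + 33 + 47 = 109

109


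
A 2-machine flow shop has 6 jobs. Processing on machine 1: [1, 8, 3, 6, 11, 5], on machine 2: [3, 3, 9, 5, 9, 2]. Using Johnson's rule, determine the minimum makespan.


Apply Johnson's rule:
  Group 1 (a <= b): [(1, 1, 3), (3, 3, 9)]
  Group 2 (a > b): [(5, 11, 9), (4, 6, 5), (2, 8, 3), (6, 5, 2)]
Optimal job order: [1, 3, 5, 4, 2, 6]
Schedule:
  Job 1: M1 done at 1, M2 done at 4
  Job 3: M1 done at 4, M2 done at 13
  Job 5: M1 done at 15, M2 done at 24
  Job 4: M1 done at 21, M2 done at 29
  Job 2: M1 done at 29, M2 done at 32
  Job 6: M1 done at 34, M2 done at 36
Makespan = 36

36


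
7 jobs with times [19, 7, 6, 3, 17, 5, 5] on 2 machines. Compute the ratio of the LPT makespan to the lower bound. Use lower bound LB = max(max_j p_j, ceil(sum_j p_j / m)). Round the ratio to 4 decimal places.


LPT order: [19, 17, 7, 6, 5, 5, 3]
Machine loads after assignment: [30, 32]
LPT makespan = 32
Lower bound = max(max_job, ceil(total/2)) = max(19, 31) = 31
Ratio = 32 / 31 = 1.0323

1.0323


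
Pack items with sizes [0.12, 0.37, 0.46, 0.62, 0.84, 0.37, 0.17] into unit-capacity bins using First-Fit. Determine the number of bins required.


Place items sequentially using First-Fit:
  Item 0.12 -> new Bin 1
  Item 0.37 -> Bin 1 (now 0.49)
  Item 0.46 -> Bin 1 (now 0.95)
  Item 0.62 -> new Bin 2
  Item 0.84 -> new Bin 3
  Item 0.37 -> Bin 2 (now 0.99)
  Item 0.17 -> new Bin 4
Total bins used = 4

4


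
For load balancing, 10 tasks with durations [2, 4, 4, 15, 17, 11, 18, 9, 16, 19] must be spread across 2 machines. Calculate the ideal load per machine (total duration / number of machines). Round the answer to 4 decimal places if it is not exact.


Total processing time = 2 + 4 + 4 + 15 + 17 + 11 + 18 + 9 + 16 + 19 = 115
Number of machines = 2
Ideal balanced load = 115 / 2 = 57.5

57.5


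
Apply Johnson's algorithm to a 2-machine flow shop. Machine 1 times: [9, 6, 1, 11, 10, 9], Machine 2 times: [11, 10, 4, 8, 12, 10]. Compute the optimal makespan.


Apply Johnson's rule:
  Group 1 (a <= b): [(3, 1, 4), (2, 6, 10), (1, 9, 11), (6, 9, 10), (5, 10, 12)]
  Group 2 (a > b): [(4, 11, 8)]
Optimal job order: [3, 2, 1, 6, 5, 4]
Schedule:
  Job 3: M1 done at 1, M2 done at 5
  Job 2: M1 done at 7, M2 done at 17
  Job 1: M1 done at 16, M2 done at 28
  Job 6: M1 done at 25, M2 done at 38
  Job 5: M1 done at 35, M2 done at 50
  Job 4: M1 done at 46, M2 done at 58
Makespan = 58

58


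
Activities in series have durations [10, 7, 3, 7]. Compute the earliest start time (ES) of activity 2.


Activity 2 starts after activities 1 through 1 complete.
Predecessor durations: [10]
ES = 10 = 10

10


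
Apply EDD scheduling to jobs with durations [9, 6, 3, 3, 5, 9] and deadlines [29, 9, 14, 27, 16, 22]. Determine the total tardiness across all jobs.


Sort by due date (EDD order): [(6, 9), (3, 14), (5, 16), (9, 22), (3, 27), (9, 29)]
Compute completion times and tardiness:
  Job 1: p=6, d=9, C=6, tardiness=max(0,6-9)=0
  Job 2: p=3, d=14, C=9, tardiness=max(0,9-14)=0
  Job 3: p=5, d=16, C=14, tardiness=max(0,14-16)=0
  Job 4: p=9, d=22, C=23, tardiness=max(0,23-22)=1
  Job 5: p=3, d=27, C=26, tardiness=max(0,26-27)=0
  Job 6: p=9, d=29, C=35, tardiness=max(0,35-29)=6
Total tardiness = 7

7


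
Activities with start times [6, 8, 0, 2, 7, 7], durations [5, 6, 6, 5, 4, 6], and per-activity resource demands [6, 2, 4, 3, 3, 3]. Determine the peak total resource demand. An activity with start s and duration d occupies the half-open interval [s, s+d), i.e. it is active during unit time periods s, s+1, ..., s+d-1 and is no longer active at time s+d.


Each activity i is active on [start_i, start_i + duration_i).
Compute total resource usage per time slot:
  t=0: active resources = [4], total = 4
  t=1: active resources = [4], total = 4
  t=2: active resources = [4, 3], total = 7
  t=3: active resources = [4, 3], total = 7
  t=4: active resources = [4, 3], total = 7
  t=5: active resources = [4, 3], total = 7
  t=6: active resources = [6, 3], total = 9
  t=7: active resources = [6, 3, 3], total = 12
  t=8: active resources = [6, 2, 3, 3], total = 14
  t=9: active resources = [6, 2, 3, 3], total = 14
  t=10: active resources = [6, 2, 3, 3], total = 14
  t=11: active resources = [2, 3], total = 5
  t=12: active resources = [2, 3], total = 5
  t=13: active resources = [2], total = 2
Peak resource demand = 14

14


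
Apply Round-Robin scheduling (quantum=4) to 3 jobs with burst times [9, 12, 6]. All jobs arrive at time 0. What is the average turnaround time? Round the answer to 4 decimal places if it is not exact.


Time quantum = 4
Execution trace:
  J1 runs 4 units, time = 4
  J2 runs 4 units, time = 8
  J3 runs 4 units, time = 12
  J1 runs 4 units, time = 16
  J2 runs 4 units, time = 20
  J3 runs 2 units, time = 22
  J1 runs 1 units, time = 23
  J2 runs 4 units, time = 27
Finish times: [23, 27, 22]
Average turnaround = 72/3 = 24.0

24.0


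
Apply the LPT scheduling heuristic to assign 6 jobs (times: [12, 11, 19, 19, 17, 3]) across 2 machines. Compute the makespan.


Sort jobs in decreasing order (LPT): [19, 19, 17, 12, 11, 3]
Assign each job to the least loaded machine:
  Machine 1: jobs [19, 17, 3], load = 39
  Machine 2: jobs [19, 12, 11], load = 42
Makespan = max load = 42

42


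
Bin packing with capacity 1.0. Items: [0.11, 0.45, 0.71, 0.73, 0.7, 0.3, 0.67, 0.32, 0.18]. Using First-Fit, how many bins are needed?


Place items sequentially using First-Fit:
  Item 0.11 -> new Bin 1
  Item 0.45 -> Bin 1 (now 0.56)
  Item 0.71 -> new Bin 2
  Item 0.73 -> new Bin 3
  Item 0.7 -> new Bin 4
  Item 0.3 -> Bin 1 (now 0.86)
  Item 0.67 -> new Bin 5
  Item 0.32 -> Bin 5 (now 0.99)
  Item 0.18 -> Bin 2 (now 0.89)
Total bins used = 5

5


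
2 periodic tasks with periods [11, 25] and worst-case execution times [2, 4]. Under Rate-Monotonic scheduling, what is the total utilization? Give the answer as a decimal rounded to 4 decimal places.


Compute individual utilizations (exact fractions):
  Task 1: C/T = 2/11 (approx. 0.1818)
  Task 2: C/T = 4/25 (approx. 0.16)
Total utilization U = 2/11 + 4/25 = 94/275
Rounded to 4 decimal places: U = 0.3418
RM (Liu & Layland) bound for 2 tasks = 0.828427; compare with U = 94/275 (approx. 0.341818)
U <= bound, so schedulable by RM sufficient condition.

0.3418


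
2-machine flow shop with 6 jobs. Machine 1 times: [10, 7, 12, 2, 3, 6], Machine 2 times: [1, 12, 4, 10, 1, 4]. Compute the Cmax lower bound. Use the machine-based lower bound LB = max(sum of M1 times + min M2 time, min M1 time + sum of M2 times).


LB1 = sum(M1 times) + min(M2 times) = 40 + 1 = 41
LB2 = min(M1 times) + sum(M2 times) = 2 + 32 = 34
Lower bound = max(LB1, LB2) = max(41, 34) = 41

41


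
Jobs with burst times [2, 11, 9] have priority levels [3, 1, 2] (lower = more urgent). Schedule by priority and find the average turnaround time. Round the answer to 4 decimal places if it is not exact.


Sort by priority (ascending = highest first):
Order: [(1, 11), (2, 9), (3, 2)]
Completion times:
  Priority 1, burst=11, C=11
  Priority 2, burst=9, C=20
  Priority 3, burst=2, C=22
Average turnaround = 53/3 = 17.6667

17.6667


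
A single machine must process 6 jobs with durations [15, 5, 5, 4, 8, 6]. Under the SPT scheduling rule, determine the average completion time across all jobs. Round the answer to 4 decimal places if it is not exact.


Sort jobs by processing time (SPT order): [4, 5, 5, 6, 8, 15]
Compute completion times sequentially:
  Job 1: processing = 4, completes at 4
  Job 2: processing = 5, completes at 9
  Job 3: processing = 5, completes at 14
  Job 4: processing = 6, completes at 20
  Job 5: processing = 8, completes at 28
  Job 6: processing = 15, completes at 43
Sum of completion times = 118
Average completion time = 118/6 = 19.6667

19.6667


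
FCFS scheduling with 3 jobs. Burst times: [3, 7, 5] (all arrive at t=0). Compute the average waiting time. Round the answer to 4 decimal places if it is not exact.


FCFS order (as given): [3, 7, 5]
Waiting times:
  Job 1: wait = 0
  Job 2: wait = 3
  Job 3: wait = 10
Sum of waiting times = 13
Average waiting time = 13/3 = 4.3333

4.3333


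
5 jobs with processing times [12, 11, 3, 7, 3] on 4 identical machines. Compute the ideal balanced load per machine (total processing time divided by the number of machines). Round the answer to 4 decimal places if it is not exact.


Total processing time = 12 + 11 + 3 + 7 + 3 = 36
Number of machines = 4
Ideal balanced load = 36 / 4 = 9.0

9.0


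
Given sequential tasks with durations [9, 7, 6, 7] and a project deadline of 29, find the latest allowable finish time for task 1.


LF(activity 1) = deadline - sum of successor durations
Successors: activities 2 through 4 with durations [7, 6, 7]
Sum of successor durations = 20
LF = 29 - 20 = 9

9


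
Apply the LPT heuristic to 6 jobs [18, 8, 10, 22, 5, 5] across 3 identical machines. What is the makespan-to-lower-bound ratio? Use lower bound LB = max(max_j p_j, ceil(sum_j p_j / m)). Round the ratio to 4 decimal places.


LPT order: [22, 18, 10, 8, 5, 5]
Machine loads after assignment: [22, 23, 23]
LPT makespan = 23
Lower bound = max(max_job, ceil(total/3)) = max(22, 23) = 23
Ratio = 23 / 23 = 1.0

1.0


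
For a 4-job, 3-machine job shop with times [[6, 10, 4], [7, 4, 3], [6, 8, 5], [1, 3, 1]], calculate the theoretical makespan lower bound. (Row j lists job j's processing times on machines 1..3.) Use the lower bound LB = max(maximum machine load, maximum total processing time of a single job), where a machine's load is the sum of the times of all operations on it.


Machine loads:
  Machine 1: 6 + 7 + 6 + 1 = 20
  Machine 2: 10 + 4 + 8 + 3 = 25
  Machine 3: 4 + 3 + 5 + 1 = 13
Max machine load = 25
Job totals:
  Job 1: 20
  Job 2: 14
  Job 3: 19
  Job 4: 5
Max job total = 20
Lower bound = max(25, 20) = 25

25


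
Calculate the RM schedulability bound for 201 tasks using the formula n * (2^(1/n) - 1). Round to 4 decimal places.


Compute 2^(1/201) = 1.0034544463
Subtract 1: 1.0034544463 - 1 = 0.0034544463
Multiply by n: 201 * 0.0034544463 = 0.6943437063
Round to 4 dp: 0.6943

0.6943


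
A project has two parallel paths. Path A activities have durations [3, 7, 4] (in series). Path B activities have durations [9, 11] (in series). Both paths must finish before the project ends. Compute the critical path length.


Path A total = 3 + 7 + 4 = 14
Path B total = 9 + 11 = 20
Critical path = longest path = max(14, 20) = 20

20


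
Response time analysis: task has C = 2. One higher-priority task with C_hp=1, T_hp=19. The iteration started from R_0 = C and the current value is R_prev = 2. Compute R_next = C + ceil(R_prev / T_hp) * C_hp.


R_next = C + ceil(R_prev / T_hp) * C_hp
ceil(2 / 19) = ceil(0.1053) = 1
Interference = 1 * 1 = 1
R_next = 2 + 1 = 3

3


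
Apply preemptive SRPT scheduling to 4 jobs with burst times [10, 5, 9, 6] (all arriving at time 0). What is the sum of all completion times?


Since all jobs arrive at t=0, SRPT equals SPT ordering.
SPT order: [5, 6, 9, 10]
Completion times:
  Job 1: p=5, C=5
  Job 2: p=6, C=11
  Job 3: p=9, C=20
  Job 4: p=10, C=30
Total completion time = 5 + 11 + 20 + 30 = 66

66


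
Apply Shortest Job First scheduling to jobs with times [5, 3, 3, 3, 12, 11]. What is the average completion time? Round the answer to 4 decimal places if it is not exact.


SJF order (ascending): [3, 3, 3, 5, 11, 12]
Completion times:
  Job 1: burst=3, C=3
  Job 2: burst=3, C=6
  Job 3: burst=3, C=9
  Job 4: burst=5, C=14
  Job 5: burst=11, C=25
  Job 6: burst=12, C=37
Average completion = 94/6 = 15.6667

15.6667


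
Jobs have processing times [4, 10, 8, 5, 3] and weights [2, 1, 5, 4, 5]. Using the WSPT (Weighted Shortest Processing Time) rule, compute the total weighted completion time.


Compute p/w ratios and sort ascending (WSPT): [(3, 5), (5, 4), (8, 5), (4, 2), (10, 1)]
Compute weighted completion times:
  Job (p=3,w=5): C=3, w*C=5*3=15
  Job (p=5,w=4): C=8, w*C=4*8=32
  Job (p=8,w=5): C=16, w*C=5*16=80
  Job (p=4,w=2): C=20, w*C=2*20=40
  Job (p=10,w=1): C=30, w*C=1*30=30
Total weighted completion time = 197

197


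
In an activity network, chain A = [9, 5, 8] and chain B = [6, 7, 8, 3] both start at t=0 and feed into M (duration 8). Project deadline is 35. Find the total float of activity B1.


Forward pass: ES(B1) = sum of predecessors on chain B = 0
EF = ES + duration = 0 + 6 = 6
Backward pass: LF(M) = deadline = 35; LS(M) = 35 - 8 = 27
LF(B1) = LS(M) - sum(successors on chain B) = 27 - 18 = 9
LS = LF - duration = 9 - 6 = 3
Total float = LS - ES = 3 - 0 = 3

3


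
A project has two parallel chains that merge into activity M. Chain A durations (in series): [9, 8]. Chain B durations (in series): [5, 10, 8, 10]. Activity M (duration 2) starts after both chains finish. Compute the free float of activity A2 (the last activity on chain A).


ES(A2) = sum of predecessors on chain A = 9
EF(A2) = ES + duration = 9 + 8 = 17
Successor of A2 is M. ES(M) = max(sum(A), sum(B)) = max(17, 33) = 33
Free float = ES(successor) - EF(current) = 33 - 17 = 16

16


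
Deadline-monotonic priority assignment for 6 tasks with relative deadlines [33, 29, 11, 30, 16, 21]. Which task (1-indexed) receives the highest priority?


Sort tasks by relative deadline (ascending):
  Task 3: deadline = 11
  Task 5: deadline = 16
  Task 6: deadline = 21
  Task 2: deadline = 29
  Task 4: deadline = 30
  Task 1: deadline = 33
Priority order (highest first): [3, 5, 6, 2, 4, 1]
Highest priority task = 3

3
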